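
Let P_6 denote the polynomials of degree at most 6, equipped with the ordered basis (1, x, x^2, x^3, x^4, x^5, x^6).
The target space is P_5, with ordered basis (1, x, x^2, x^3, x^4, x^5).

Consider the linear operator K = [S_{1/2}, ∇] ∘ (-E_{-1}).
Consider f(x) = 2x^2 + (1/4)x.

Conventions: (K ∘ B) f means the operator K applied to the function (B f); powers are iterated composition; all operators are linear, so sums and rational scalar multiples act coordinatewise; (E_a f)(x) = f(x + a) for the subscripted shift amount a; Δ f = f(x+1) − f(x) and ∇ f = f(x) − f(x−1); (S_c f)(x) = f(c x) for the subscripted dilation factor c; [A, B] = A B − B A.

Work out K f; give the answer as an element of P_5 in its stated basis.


E_{-1} f = 2x^2 - (15/4)x + 7/4
(-E_{-1}) f = -2x^2 + (15/4)x - 7/4
∇ (-E_{-1}) f = -4x + 23/4
S_{1/2} ∇ (-E_{-1}) f = -2x + 23/4
S_{1/2} (-E_{-1}) f = -(1/2)x^2 + (15/8)x - 7/4
∇ S_{1/2} (-E_{-1}) f = -x + 19/8
[S_{1/2}, ∇] (-E_{-1}) f = -x + 27/8

the result is g(x) = -x + 27/8


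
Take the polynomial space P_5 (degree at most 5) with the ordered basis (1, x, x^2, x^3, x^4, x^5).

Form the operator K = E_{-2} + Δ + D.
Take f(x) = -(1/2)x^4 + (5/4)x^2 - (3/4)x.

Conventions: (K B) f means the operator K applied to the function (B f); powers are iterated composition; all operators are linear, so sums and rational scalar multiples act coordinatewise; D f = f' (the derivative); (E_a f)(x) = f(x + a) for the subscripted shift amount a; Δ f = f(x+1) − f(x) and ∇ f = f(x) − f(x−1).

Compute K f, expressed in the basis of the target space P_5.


E_{-2} f = -(1/2)x^4 + 4x^3 - (43/4)x^2 + (41/4)x - 3/2
Δ f = -2x^3 - 3x^2 + (1/2)x
D f = -2x^3 + (5/2)x - 3/4
(E_{-2} + Δ + D) f = -(1/2)x^4 - (55/4)x^2 + (53/4)x - 9/4

g(x) = -(1/2)x^4 - (55/4)x^2 + (53/4)x - 9/4


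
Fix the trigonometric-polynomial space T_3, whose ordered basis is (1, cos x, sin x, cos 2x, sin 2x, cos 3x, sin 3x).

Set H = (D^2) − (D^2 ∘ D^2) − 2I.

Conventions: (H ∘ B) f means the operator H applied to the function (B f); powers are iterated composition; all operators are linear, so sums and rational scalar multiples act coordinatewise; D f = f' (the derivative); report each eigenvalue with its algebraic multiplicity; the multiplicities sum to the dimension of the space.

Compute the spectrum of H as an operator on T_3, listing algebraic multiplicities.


image of 1: -2
image of cos x: -4cos x
image of sin x: -4sin x
image of cos 2x: -22cos 2x
image of sin 2x: -22sin 2x
image of cos 3x: -92cos 3x
image of sin 3x: -92sin 3x
the matrix is diagonal; its diagonal is (-2, -4, -4, -22, -22, -92, -92)
for a triangular matrix the eigenvalues are the diagonal entries, with algebraic multiplicity their repetition count

λ = -92 (multiplicity 2), λ = -22 (multiplicity 2), λ = -4 (multiplicity 2), λ = -2 (multiplicity 1)


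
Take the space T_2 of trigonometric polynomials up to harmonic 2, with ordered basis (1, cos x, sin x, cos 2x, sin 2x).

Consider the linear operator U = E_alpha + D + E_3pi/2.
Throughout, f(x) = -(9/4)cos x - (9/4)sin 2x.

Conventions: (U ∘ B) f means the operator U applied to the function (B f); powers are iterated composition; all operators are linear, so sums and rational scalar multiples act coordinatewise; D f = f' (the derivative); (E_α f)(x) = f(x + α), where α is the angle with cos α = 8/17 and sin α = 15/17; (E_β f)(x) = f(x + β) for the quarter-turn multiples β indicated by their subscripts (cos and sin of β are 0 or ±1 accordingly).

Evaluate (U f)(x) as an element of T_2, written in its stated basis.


E_alpha f = -(18/17)cos x + (135/68)sin x - (540/289)cos 2x + (1449/1156)sin 2x
D f = (9/4)sin x - (9/2)cos 2x
E_3pi/2 f = -(9/4)sin x + (9/4)sin 2x
(E_alpha + D + E_3pi/2) f = -(18/17)cos x + (135/68)sin x - (3681/578)cos 2x + (2025/578)sin 2x

the result is g(x) = -(18/17)cos x + (135/68)sin x - (3681/578)cos 2x + (2025/578)sin 2x


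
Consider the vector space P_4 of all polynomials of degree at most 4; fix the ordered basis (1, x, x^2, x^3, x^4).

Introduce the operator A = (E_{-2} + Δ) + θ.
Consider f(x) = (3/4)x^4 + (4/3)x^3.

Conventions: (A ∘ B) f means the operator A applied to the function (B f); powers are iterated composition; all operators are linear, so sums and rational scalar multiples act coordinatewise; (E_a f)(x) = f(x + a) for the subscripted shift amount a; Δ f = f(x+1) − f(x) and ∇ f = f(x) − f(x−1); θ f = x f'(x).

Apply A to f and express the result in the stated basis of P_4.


the image equals g(x) = (15/4)x^4 + (7/3)x^3 + (37/2)x^2 - x + 41/12

E_{-2} f = (3/4)x^4 - (14/3)x^3 + 10x^2 - 8x + 4/3
Δ f = 3x^3 + (17/2)x^2 + 7x + 25/12
(E_{-2} + Δ) f = (3/4)x^4 - (5/3)x^3 + (37/2)x^2 - x + 41/12
θ f = 3x^4 + 4x^3
((E_{-2} + Δ) + θ) f = (15/4)x^4 + (7/3)x^3 + (37/2)x^2 - x + 41/12


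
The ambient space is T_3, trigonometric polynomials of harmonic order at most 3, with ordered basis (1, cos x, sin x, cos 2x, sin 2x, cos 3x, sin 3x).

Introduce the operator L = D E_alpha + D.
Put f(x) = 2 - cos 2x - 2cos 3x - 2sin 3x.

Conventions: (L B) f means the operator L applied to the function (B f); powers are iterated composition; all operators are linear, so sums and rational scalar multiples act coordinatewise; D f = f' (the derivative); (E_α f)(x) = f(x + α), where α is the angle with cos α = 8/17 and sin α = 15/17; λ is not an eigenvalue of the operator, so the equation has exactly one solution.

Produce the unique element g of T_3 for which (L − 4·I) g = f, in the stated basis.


write g with unknown coordinates in the stated basis and equate coefficients in (L − 4·I) g = f
solving from the highest basis element down gives g = -1/2 + (409/2372)cos 2x - (16/593)sin 2x + (18242/33589)cos 3x + (18092/33589)sin 3x
check: L g = -(184/593)cos 2x - (64/593)sin 2x + (5790/33589)cos 3x + (5190/33589)sin 3x
so L g − 4·g = 2 - cos 2x - 2cos 3x - 2sin 3x = f ✓

g(x) = -1/2 + (409/2372)cos 2x - (16/593)sin 2x + (18242/33589)cos 3x + (18092/33589)sin 3x


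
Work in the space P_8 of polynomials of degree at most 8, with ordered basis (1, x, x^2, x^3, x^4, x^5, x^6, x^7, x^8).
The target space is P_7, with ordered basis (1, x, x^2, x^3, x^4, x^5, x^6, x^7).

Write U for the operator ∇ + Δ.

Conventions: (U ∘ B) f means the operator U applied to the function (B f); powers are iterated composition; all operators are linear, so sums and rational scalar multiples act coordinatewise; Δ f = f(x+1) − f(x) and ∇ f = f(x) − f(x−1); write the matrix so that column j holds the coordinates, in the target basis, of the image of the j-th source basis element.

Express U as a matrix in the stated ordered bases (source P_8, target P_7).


the matrix is [[0, 2, 0, 2, 0, 2, 0, 2, 0]; [0, 0, 4, 0, 8, 0, 12, 0, 16]; [0, 0, 0, 6, 0, 20, 0, 42, 0]; [0, 0, 0, 0, 8, 0, 40, 0, 112]; [0, 0, 0, 0, 0, 10, 0, 70, 0]; [0, 0, 0, 0, 0, 0, 12, 0, 112]; [0, 0, 0, 0, 0, 0, 0, 14, 0]; [0, 0, 0, 0, 0, 0, 0, 0, 16]] (rows listed top to bottom)

image of 1: 0
image of x: 2
image of x^2: 4x
image of x^3: 6x^2 + 2
image of x^4: 8x^3 + 8x
image of x^5: 10x^4 + 20x^2 + 2
image of x^6: 12x^5 + 40x^3 + 12x
image of x^7: 14x^6 + 70x^4 + 42x^2 + 2
image of x^8: 16x^7 + 112x^5 + 112x^3 + 16x
each image's coordinates form column j of the matrix


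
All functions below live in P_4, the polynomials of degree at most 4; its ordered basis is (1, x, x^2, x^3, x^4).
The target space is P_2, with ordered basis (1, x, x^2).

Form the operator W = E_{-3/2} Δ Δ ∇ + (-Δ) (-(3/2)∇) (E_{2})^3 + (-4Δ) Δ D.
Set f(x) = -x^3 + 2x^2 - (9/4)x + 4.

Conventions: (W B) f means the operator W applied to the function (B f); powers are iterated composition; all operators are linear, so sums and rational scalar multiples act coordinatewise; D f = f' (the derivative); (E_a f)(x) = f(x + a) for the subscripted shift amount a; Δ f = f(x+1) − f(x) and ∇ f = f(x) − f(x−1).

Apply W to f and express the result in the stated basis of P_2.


∇ f = -3x^2 + 7x - 21/4
Δ ∇ f = -6x + 4
Δ Δ ∇ f = -6
E_{-3/2} Δ Δ ∇ f = -6
E_{2} f = -x^3 - 4x^2 - (25/4)x - 1/2
E_{2} E_{2} f = -x^3 - 10x^2 - (137/4)x - 37
E_{2} E_{2} E_{2} f = -x^3 - 16x^2 - (345/4)x - 307/2
∇ (E_{2})^3 f = -3x^2 - 29x - 285/4
(-(3/2)∇) (E_{2})^3 f = (9/2)x^2 + (87/2)x + 855/8
Δ (-(3/2)∇) (E_{2})^3 f = 9x + 48
(-Δ) (-(3/2)∇) (E_{2})^3 f = -9x - 48
D f = -3x^2 + 4x - 9/4
Δ D f = -6x + 1
Δ (Δ D) f = -6
(-4Δ) (Δ D) f = 24
(E_{-3/2} Δ Δ ∇ + (-Δ) (-(3/2)∇) (E_{2})^3 + (-4Δ) Δ D) f = -9x - 30

the image equals g(x) = -9x - 30


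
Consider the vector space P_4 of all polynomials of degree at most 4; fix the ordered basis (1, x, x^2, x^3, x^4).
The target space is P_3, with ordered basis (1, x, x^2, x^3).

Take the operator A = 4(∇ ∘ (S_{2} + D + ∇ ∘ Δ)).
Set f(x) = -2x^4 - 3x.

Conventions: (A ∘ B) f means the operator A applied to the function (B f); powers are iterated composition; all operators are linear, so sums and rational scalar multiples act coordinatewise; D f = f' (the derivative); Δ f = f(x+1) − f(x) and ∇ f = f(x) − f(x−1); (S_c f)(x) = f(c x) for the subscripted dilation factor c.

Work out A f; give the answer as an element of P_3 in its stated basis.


S_{2} f = -32x^4 - 6x
D f = -8x^3 - 3
Δ f = -8x^3 - 12x^2 - 8x - 5
∇ Δ f = -24x^2 - 4
(S_{2} + D + ∇ ∘ Δ) f = -32x^4 - 8x^3 - 24x^2 - 6x - 7
∇ (S_{2} + D + ∇ ∘ Δ) f = -128x^3 + 168x^2 - 152x + 42
(4(∇ ∘ (S_{2} + D + ∇ ∘ Δ))) f = -512x^3 + 672x^2 - 608x + 168

the image equals g(x) = -512x^3 + 672x^2 - 608x + 168


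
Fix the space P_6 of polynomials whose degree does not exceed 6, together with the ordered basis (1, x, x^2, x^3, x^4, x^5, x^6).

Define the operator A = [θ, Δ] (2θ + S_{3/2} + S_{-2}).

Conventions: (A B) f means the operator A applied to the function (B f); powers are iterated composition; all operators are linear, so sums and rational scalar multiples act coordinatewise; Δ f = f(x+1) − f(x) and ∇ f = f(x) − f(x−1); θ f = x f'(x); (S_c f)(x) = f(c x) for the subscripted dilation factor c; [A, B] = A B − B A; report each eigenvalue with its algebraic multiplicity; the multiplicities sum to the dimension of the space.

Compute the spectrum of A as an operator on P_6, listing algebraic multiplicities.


image of 1: 0
image of x: -3/2
image of x^2: -(41/2)x - 41/2
image of x^3: -(33/8)x^2 - (33/4)x - 33/8
image of x^4: -(465/4)x^3 - (1395/4)x^2 - (1395/4)x - 465/4
image of x^5: (2305/32)x^4 + (2305/8)x^3 + (6915/16)x^2 + (2305/8)x + 2305/32
image of x^6: -(16779/32)x^5 - (83895/32)x^4 - (83895/16)x^3 - (83895/16)x^2 - (83895/32)x - 16779/32
the matrix is upper triangular; its diagonal is (0, 0, 0, 0, 0, 0, 0)
for a triangular matrix the eigenvalues are the diagonal entries, with algebraic multiplicity their repetition count

λ = 0 (multiplicity 7)


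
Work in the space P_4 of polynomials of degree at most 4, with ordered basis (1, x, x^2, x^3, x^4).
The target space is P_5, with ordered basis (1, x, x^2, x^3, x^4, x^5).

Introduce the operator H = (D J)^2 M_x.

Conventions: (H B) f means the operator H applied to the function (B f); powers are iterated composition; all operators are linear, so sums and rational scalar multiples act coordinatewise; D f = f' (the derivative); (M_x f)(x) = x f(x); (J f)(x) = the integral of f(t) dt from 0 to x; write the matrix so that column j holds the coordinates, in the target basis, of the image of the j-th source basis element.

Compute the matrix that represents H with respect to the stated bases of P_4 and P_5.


image of 1: x
image of x: x^2
image of x^2: x^3
image of x^3: x^4
image of x^4: x^5
each image's coordinates form column j of the matrix

the matrix is [[0, 0, 0, 0, 0]; [1, 0, 0, 0, 0]; [0, 1, 0, 0, 0]; [0, 0, 1, 0, 0]; [0, 0, 0, 1, 0]; [0, 0, 0, 0, 1]] (rows listed top to bottom)


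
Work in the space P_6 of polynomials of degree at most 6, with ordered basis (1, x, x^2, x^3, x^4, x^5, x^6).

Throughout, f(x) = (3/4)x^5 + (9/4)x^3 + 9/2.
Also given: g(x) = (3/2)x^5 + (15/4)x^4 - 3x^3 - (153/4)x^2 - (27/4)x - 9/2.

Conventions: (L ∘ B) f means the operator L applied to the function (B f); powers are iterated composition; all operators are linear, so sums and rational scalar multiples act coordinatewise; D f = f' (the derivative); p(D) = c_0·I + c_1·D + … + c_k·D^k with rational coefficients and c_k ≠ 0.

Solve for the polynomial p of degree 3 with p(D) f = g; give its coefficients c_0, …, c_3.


D^0 f = (3/4)x^5 + (9/4)x^3 + 9/2
D^1 f = (15/4)x^4 + (27/4)x^2
D^2 f = 15x^3 + (27/2)x
D^3 f = 45x^2 + 27/2
matching coefficients of g against c_0 f + c_1 Df + … from the top degree down determines the c_i
solution: c_0 = 2, c_1 = 1, c_2 = -1/2, c_3 = -1

p(D) = 2·I + D − (1/2)·D^2 − D^3, i.e. c_0 = 2, c_1 = 1, c_2 = -1/2, c_3 = -1


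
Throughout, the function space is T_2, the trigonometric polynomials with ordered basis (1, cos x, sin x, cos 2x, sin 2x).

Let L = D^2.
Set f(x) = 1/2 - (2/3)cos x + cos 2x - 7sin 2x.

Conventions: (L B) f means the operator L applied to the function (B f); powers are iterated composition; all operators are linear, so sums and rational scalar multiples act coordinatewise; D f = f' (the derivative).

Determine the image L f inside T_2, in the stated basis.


D f = (2/3)sin x - 14cos 2x - 2sin 2x
D D f = (2/3)cos x - 4cos 2x + 28sin 2x

g(x) = (2/3)cos x - 4cos 2x + 28sin 2x


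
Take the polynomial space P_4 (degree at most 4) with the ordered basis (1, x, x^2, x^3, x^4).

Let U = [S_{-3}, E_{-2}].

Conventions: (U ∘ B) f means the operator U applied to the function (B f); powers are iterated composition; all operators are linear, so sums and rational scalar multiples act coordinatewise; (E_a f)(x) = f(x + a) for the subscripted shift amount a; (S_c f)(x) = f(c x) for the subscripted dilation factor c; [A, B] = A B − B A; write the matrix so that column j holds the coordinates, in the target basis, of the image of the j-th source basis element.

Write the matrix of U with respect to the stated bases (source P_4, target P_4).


image of 1: 0
image of x: -8
image of x^2: 48x - 32
image of x^3: -216x^2 + 288x - 224
image of x^4: 864x^3 - 1728x^2 + 2688x - 1280
each image's coordinates form column j of the matrix

the matrix is [[0, -8, -32, -224, -1280]; [0, 0, 48, 288, 2688]; [0, 0, 0, -216, -1728]; [0, 0, 0, 0, 864]; [0, 0, 0, 0, 0]] (rows listed top to bottom)


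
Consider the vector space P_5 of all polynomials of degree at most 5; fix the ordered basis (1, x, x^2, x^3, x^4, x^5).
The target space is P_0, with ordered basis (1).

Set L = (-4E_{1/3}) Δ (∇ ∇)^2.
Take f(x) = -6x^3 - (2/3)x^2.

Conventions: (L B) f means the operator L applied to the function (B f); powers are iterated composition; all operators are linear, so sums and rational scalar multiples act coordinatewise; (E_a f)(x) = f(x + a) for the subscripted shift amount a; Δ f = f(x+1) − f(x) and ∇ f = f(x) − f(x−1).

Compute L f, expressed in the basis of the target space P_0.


the result is g(x) = 0

∇ f = -18x^2 + (50/3)x - 16/3
∇ ∇ f = -36x + 104/3
∇ (∇ ∇) f = -36
∇ ∇ (∇ ∇) f = 0
Δ (∇ ∇)^2 f = 0
E_{1/3} Δ (∇ ∇)^2 f = 0
(-4E_{1/3}) Δ (∇ ∇)^2 f = 0


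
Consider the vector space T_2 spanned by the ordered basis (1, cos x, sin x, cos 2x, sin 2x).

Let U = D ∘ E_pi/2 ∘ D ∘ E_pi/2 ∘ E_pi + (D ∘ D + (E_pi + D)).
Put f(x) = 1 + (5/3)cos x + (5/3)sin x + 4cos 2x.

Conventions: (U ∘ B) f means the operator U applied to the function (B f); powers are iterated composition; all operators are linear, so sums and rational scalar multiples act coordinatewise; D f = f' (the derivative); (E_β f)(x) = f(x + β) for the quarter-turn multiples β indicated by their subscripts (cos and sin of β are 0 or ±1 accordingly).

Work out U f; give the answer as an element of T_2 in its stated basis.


g(x) = 1 - (10/3)cos x - (20/3)sin x - 28cos 2x - 8sin 2x

E_pi f = 1 - (5/3)cos x - (5/3)sin x + 4cos 2x
E_pi/2 E_pi f = 1 - (5/3)cos x + (5/3)sin x - 4cos 2x
D E_pi/2 E_pi f = (5/3)cos x + (5/3)sin x + 8sin 2x
E_pi/2 (D ∘ E_pi/2 ∘ E_pi) f = (5/3)cos x - (5/3)sin x - 8sin 2x
D E_pi/2 (D ∘ E_pi/2 ∘ E_pi) f = -(5/3)cos x - (5/3)sin x - 16cos 2x
D f = (5/3)cos x - (5/3)sin x - 8sin 2x
D D f = -(5/3)cos x - (5/3)sin x - 16cos 2x
E_pi f = 1 - (5/3)cos x - (5/3)sin x + 4cos 2x
D f = (5/3)cos x - (5/3)sin x - 8sin 2x
(E_pi + D) f = 1 - (10/3)sin x + 4cos 2x - 8sin 2x
(D ∘ D + (E_pi + D)) f = 1 - (5/3)cos x - 5sin x - 12cos 2x - 8sin 2x
(D ∘ E_pi/2 ∘ D ∘ E_pi/2 ∘ E_pi + (D ∘ D + (E_pi + D))) f = 1 - (10/3)cos x - (20/3)sin x - 28cos 2x - 8sin 2x


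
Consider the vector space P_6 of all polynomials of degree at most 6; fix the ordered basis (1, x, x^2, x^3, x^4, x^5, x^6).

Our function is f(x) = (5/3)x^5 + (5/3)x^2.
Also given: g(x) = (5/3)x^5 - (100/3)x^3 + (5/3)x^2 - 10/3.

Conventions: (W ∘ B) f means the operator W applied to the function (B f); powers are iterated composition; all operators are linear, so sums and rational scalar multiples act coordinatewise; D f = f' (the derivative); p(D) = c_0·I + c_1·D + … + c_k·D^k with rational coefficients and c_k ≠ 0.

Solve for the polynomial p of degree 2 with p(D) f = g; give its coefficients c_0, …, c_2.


c_0 = 1, c_1 = 0, c_2 = -1

D^0 f = (5/3)x^5 + (5/3)x^2
D^1 f = (25/3)x^4 + (10/3)x
D^2 f = (100/3)x^3 + 10/3
matching coefficients of g against c_0 f + c_1 Df + … from the top degree down determines the c_i
solution: c_0 = 1, c_1 = 0, c_2 = -1


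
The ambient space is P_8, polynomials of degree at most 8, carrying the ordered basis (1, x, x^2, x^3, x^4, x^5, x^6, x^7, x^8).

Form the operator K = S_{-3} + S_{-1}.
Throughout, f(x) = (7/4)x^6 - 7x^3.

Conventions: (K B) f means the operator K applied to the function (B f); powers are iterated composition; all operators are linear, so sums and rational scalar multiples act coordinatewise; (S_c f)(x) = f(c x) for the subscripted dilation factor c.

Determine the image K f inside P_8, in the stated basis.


S_{-3} f = (5103/4)x^6 + 189x^3
S_{-1} f = (7/4)x^6 + 7x^3
(S_{-3} + S_{-1}) f = (2555/2)x^6 + 196x^3

g(x) = (2555/2)x^6 + 196x^3


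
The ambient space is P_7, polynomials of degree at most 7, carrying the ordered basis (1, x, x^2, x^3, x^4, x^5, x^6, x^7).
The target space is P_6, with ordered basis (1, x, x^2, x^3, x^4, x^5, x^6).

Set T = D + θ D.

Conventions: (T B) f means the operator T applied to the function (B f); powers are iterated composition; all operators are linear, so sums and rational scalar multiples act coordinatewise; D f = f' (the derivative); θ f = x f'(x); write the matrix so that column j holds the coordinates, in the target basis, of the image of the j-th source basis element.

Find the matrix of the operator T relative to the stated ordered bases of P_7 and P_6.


the matrix is [[0, 1, 0, 0, 0, 0, 0, 0]; [0, 0, 4, 0, 0, 0, 0, 0]; [0, 0, 0, 9, 0, 0, 0, 0]; [0, 0, 0, 0, 16, 0, 0, 0]; [0, 0, 0, 0, 0, 25, 0, 0]; [0, 0, 0, 0, 0, 0, 36, 0]; [0, 0, 0, 0, 0, 0, 0, 49]] (rows listed top to bottom)

image of 1: 0
image of x: 1
image of x^2: 4x
image of x^3: 9x^2
image of x^4: 16x^3
image of x^5: 25x^4
image of x^6: 36x^5
image of x^7: 49x^6
each image's coordinates form column j of the matrix


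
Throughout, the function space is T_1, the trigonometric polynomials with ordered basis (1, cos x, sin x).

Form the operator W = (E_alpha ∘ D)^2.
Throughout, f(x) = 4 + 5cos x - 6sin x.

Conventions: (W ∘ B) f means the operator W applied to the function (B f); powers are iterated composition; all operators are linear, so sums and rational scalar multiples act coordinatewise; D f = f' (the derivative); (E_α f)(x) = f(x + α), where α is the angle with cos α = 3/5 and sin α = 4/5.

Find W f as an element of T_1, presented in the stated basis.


g(x) = (179/25)cos x + (78/25)sin x

D f = -6cos x - 5sin x
E_alpha D f = -(38/5)cos x + (9/5)sin x
D (E_alpha ∘ D) f = (9/5)cos x + (38/5)sin x
E_alpha D (E_alpha ∘ D) f = (179/25)cos x + (78/25)sin x


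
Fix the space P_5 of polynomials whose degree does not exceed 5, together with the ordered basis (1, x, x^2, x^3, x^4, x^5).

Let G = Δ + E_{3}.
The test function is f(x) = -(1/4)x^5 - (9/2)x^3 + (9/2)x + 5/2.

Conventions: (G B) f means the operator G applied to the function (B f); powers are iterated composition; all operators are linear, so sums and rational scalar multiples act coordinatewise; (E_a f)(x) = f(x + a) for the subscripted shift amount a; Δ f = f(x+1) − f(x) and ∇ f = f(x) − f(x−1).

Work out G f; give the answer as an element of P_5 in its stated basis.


the image equals g(x) = -(1/4)x^5 - 5x^4 - (59/2)x^3 - 124x^2 - 233x - 333/2

Δ f = -(5/4)x^4 - (5/2)x^3 - 16x^2 - (59/4)x - 1/4
E_{3} f = -(1/4)x^5 - (15/4)x^4 - 27x^3 - 108x^2 - (873/4)x - 665/4
(Δ + E_{3}) f = -(1/4)x^5 - 5x^4 - (59/2)x^3 - 124x^2 - 233x - 333/2


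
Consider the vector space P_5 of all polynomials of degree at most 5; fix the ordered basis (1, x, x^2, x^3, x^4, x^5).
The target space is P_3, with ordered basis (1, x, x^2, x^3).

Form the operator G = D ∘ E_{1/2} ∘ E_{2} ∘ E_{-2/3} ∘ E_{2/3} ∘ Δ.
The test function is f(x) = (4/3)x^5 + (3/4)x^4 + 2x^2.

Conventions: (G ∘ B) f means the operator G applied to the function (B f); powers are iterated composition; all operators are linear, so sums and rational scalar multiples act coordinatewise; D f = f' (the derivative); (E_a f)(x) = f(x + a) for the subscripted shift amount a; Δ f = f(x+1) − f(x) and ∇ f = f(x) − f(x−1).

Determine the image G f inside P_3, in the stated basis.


Δ f = (20/3)x^4 + (49/3)x^3 + (107/6)x^2 + (41/3)x + 49/12
E_{2/3} Δ f = (20/3)x^4 + (307/9)x^3 + (1229/18)x^2 + (5437/81)x + 26513/972
E_{-2/3} E_{2/3} Δ f = (20/3)x^4 + (49/3)x^3 + (107/6)x^2 + (41/3)x + 49/12
E_{2} (E_{-2/3} ∘ E_{2/3}) Δ f = (20/3)x^4 + (209/3)x^3 + (1655/6)x^2 + (1483/3)x + 4081/12
E_{1/2} E_{2} (E_{-2/3} ∘ E_{2/3}) Δ f = (20/3)x^4 + 83x^3 + (1171/3)x^2 + (3303/4)x + 1996/3
D E_{1/2} E_{2} (E_{-2/3} ∘ E_{2/3}) Δ f = (80/3)x^3 + 249x^2 + (2342/3)x + 3303/4

the image equals g(x) = (80/3)x^3 + 249x^2 + (2342/3)x + 3303/4


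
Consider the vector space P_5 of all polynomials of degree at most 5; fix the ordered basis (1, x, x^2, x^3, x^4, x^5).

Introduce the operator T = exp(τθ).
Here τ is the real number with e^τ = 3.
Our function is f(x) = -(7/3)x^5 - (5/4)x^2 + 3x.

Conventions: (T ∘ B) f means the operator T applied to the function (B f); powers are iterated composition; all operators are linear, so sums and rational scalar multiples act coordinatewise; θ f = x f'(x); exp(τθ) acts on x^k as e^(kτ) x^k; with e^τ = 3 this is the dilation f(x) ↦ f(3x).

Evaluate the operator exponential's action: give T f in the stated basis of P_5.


the image equals g(x) = -567x^5 - (45/4)x^2 + 9x

exp(τθ) x^k = e^(kτ) x^k; with e^τ = 3 this sends x^k to 3^k x^k
x ↦ 3 x
x^2 ↦ 9 x^2
x^5 ↦ 243 x^5
applying this coordinatewise to f: exp(τθ) f = -567x^5 - (45/4)x^2 + 9x


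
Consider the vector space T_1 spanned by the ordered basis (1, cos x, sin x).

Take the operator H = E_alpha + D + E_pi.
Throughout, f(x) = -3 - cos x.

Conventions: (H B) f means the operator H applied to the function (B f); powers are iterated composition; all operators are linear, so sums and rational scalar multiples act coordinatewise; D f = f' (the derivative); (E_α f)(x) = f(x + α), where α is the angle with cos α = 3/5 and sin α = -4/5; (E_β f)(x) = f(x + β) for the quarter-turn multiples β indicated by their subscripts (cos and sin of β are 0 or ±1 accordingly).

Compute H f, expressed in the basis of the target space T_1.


the image equals g(x) = -6 + (2/5)cos x + (1/5)sin x

E_alpha f = -3 - (3/5)cos x - (4/5)sin x
D f = sin x
E_pi f = -3 + cos x
(E_alpha + D + E_pi) f = -6 + (2/5)cos x + (1/5)sin x


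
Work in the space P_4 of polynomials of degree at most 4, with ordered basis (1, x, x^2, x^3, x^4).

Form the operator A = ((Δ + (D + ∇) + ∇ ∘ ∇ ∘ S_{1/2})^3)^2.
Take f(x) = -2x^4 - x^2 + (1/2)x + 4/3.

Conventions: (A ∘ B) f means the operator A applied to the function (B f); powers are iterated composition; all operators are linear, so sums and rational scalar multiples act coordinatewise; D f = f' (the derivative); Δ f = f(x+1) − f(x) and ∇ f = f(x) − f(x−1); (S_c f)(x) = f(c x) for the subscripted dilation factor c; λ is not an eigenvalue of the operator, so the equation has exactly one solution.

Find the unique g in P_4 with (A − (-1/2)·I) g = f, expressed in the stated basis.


write g with unknown coordinates in the stated basis and equate coefficients in (A − (-1/2)·I) g = f
solving from the highest basis element down gives g = -4x^4 - 2x^2 + x + 8/3
check: A g = 0
so A g − (-1/2)·g = -2x^4 - x^2 + (1/2)x + 4/3 = f ✓

the image equals g(x) = -4x^4 - 2x^2 + x + 8/3


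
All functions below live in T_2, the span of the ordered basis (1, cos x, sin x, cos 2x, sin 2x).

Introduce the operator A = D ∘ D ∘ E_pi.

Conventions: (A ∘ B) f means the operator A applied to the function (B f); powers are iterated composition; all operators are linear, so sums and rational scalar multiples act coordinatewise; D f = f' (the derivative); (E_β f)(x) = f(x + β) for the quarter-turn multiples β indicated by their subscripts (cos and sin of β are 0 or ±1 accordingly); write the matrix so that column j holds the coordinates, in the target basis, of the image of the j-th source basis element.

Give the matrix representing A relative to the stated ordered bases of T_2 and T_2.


the matrix is [[0, 0, 0, 0, 0]; [0, 1, 0, 0, 0]; [0, 0, 1, 0, 0]; [0, 0, 0, -4, 0]; [0, 0, 0, 0, -4]] (rows listed top to bottom)

image of 1: 0
image of cos x: cos x
image of sin x: sin x
image of cos 2x: -4cos 2x
image of sin 2x: -4sin 2x
each image's coordinates form column j of the matrix


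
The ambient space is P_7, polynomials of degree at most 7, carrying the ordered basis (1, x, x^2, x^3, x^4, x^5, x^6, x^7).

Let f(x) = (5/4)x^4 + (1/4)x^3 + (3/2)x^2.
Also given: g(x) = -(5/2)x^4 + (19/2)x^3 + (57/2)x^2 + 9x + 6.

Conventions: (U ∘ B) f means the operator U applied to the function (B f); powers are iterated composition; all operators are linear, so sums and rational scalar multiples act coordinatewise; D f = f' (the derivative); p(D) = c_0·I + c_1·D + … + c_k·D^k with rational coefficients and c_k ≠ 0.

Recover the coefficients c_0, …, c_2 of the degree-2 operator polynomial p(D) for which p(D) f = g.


D^0 f = (5/4)x^4 + (1/4)x^3 + (3/2)x^2
D^1 f = 5x^3 + (3/4)x^2 + 3x
D^2 f = 15x^2 + (3/2)x + 3
matching coefficients of g against c_0 f + c_1 Df + … from the top degree down determines the c_i
solution: c_0 = -2, c_1 = 2, c_2 = 2

c_0 = -2, c_1 = 2, c_2 = 2


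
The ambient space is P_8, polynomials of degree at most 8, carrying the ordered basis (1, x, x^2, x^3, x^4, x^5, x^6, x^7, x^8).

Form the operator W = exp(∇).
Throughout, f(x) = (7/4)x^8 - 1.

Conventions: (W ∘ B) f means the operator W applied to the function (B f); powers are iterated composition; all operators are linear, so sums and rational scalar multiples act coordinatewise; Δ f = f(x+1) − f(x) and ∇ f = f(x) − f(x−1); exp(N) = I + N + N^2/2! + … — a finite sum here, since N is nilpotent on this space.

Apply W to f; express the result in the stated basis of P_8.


the result is g(x) = (7/4)x^8 + 14x^7 - 98x^5 + (245/2)x^4 + 196x^3 - 441x^2 + 126x + 173/2

order-1 term: 14x^7 - 49x^6 + 98x^5 - (245/2)x^4 + 98x^3 - 49x^2 + 14x - 7/4
order-2 term: 49x^6 - 294x^5 + (1715/2)x^4 - 1470x^3 + 1519x^2 - 882x + 889/4
order-3 term: 98x^5 - 735x^4 + 2450x^3 - 4410x^2 + 4214x - 3381/2
order-4 term: (245/2)x^4 - 980x^3 + 3185x^2 - 4900x + 11907/4
order-5 term: 98x^3 - 735x^2 + 1960x - 3675/2
order-6 term: 49x^2 - 294x + 931/2
order-7 term: 14x - 49
order-8 term: 7/4
the series for exp(∇) f terminates at order 8
exp(∇) f = (7/4)x^8 + 14x^7 - 98x^5 + (245/2)x^4 + 196x^3 - 441x^2 + 126x + 173/2


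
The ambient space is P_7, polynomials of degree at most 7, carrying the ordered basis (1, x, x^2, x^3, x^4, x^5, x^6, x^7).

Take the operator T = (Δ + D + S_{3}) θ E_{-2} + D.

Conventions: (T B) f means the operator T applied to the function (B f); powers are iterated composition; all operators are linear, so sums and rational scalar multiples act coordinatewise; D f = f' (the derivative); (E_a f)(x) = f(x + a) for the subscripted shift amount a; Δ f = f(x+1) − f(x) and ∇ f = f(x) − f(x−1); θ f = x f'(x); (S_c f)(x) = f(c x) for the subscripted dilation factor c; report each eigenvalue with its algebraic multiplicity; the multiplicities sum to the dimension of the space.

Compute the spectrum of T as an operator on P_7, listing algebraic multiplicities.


image of 1: 0
image of x: 3x + 3
image of x^2: 18x^2 - 2x - 6
image of x^3: 81x^3 - 87x^2 - 3x + 15
image of x^4: 324x^4 - 612x^3 + 312x^2 + 40x - 36
image of x^5: 1215x^5 - 3185x^4 + 2970x^3 - 910x^2 - 175x + 85
image of x^6: 4374x^6 - 14502x^5 + 18930x^4 - 11520x^3 + 2370x^2 + 600x - 198
image of x^7: 15309x^7 - 61131x^6 + 101199x^5 - 87535x^4 + 39165x^3 - 5649x^2 - 1827x + 455
the matrix is upper triangular; its diagonal is (0, 3, 18, 81, 324, 1215, 4374, 15309)
for a triangular matrix the eigenvalues are the diagonal entries, with algebraic multiplicity their repetition count

λ = 0 (multiplicity 1), λ = 3 (multiplicity 1), λ = 18 (multiplicity 1), λ = 81 (multiplicity 1), λ = 324 (multiplicity 1), λ = 1215 (multiplicity 1), λ = 4374 (multiplicity 1), λ = 15309 (multiplicity 1)


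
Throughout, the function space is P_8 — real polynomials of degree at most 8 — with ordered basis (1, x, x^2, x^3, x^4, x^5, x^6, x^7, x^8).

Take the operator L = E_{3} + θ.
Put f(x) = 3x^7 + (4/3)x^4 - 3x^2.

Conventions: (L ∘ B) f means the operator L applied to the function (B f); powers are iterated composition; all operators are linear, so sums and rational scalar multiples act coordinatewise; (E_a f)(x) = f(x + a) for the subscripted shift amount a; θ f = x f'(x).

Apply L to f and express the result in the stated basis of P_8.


the image equals g(x) = 24x^7 + 63x^6 + 567x^5 + (8525/3)x^4 + 8521x^3 + 15372x^2 + 15435x + 6642

E_{3} f = 3x^7 + 63x^6 + 567x^5 + (8509/3)x^4 + 8521x^3 + 15378x^2 + 15435x + 6642
θ f = 21x^7 + (16/3)x^4 - 6x^2
(E_{3} + θ) f = 24x^7 + 63x^6 + 567x^5 + (8525/3)x^4 + 8521x^3 + 15372x^2 + 15435x + 6642


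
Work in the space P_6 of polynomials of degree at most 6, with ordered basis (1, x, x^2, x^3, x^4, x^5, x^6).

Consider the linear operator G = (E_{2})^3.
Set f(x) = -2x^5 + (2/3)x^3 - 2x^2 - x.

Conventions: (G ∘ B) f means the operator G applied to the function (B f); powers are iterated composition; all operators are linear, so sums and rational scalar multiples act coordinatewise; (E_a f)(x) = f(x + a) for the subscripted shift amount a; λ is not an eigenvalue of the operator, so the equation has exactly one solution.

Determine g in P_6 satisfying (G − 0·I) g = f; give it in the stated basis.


write g with unknown coordinates in the stated basis and equate coefficients in (G − 0·I) g = f
solving from the highest basis element down gives g = -2x^5 + 60x^4 - (2158/3)x^3 + 4306x^2 - 12865x + 15342
check: G g = -2x^5 + (2/3)x^3 - 2x^2 - x
so G g − 0·g = -2x^5 + (2/3)x^3 - 2x^2 - x = f ✓

the result is g(x) = -2x^5 + 60x^4 - (2158/3)x^3 + 4306x^2 - 12865x + 15342


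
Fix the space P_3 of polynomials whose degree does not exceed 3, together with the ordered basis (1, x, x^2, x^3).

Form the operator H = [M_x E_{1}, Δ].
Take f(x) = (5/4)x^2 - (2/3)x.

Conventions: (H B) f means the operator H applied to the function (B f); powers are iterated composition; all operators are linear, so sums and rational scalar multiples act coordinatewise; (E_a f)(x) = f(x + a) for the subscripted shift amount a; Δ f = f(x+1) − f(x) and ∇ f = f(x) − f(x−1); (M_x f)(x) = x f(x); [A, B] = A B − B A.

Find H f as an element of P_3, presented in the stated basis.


Δ f = (5/2)x + 7/12
E_{1} Δ f = (5/2)x + 37/12
M_x E_{1} Δ f = (5/2)x^2 + (37/12)x
E_{1} f = (5/4)x^2 + (11/6)x + 7/12
M_x E_{1} f = (5/4)x^3 + (11/6)x^2 + (7/12)x
Δ (M_x E_{1}) f = (15/4)x^2 + (89/12)x + 11/3
[M_x E_{1}, Δ] f = -(5/4)x^2 - (13/3)x - 11/3

the result is g(x) = -(5/4)x^2 - (13/3)x - 11/3


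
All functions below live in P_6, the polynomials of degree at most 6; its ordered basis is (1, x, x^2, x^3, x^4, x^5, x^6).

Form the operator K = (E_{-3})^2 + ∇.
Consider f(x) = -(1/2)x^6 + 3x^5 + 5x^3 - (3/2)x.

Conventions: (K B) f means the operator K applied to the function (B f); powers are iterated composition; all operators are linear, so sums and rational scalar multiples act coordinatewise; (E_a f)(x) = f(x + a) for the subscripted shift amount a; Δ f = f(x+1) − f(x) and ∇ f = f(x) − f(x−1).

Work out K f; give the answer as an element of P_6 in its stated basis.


E_{-3} f = -(1/2)x^6 + 12x^5 - (225/2)x^4 + 545x^3 - (2925/2)x^2 + (4155/2)x - 1224
E_{-3} E_{-3} f = -(1/2)x^6 + 21x^5 - 360x^4 + 3245x^3 - 16290x^2 + (86613/2)x - 47727
∇ f = -3x^5 + (45/2)x^4 - 40x^3 + (105/2)x^2 - 33x + 7
((E_{-3})^2 + ∇) f = -(1/2)x^6 + 18x^5 - (675/2)x^4 + 3205x^3 - (32475/2)x^2 + (86547/2)x - 47720

g(x) = -(1/2)x^6 + 18x^5 - (675/2)x^4 + 3205x^3 - (32475/2)x^2 + (86547/2)x - 47720


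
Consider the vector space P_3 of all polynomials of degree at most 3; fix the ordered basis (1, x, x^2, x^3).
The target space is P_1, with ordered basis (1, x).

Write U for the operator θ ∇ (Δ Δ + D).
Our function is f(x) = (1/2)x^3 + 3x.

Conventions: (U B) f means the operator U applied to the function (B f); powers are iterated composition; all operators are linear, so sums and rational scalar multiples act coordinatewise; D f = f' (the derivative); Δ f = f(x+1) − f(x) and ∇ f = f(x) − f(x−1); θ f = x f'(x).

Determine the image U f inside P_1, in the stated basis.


g(x) = 3x

Δ f = (3/2)x^2 + (3/2)x + 7/2
Δ Δ f = 3x + 3
D f = (3/2)x^2 + 3
(Δ Δ + D) f = (3/2)x^2 + 3x + 6
∇ (Δ Δ + D) f = 3x + 3/2
θ ∇ (Δ Δ + D) f = 3x


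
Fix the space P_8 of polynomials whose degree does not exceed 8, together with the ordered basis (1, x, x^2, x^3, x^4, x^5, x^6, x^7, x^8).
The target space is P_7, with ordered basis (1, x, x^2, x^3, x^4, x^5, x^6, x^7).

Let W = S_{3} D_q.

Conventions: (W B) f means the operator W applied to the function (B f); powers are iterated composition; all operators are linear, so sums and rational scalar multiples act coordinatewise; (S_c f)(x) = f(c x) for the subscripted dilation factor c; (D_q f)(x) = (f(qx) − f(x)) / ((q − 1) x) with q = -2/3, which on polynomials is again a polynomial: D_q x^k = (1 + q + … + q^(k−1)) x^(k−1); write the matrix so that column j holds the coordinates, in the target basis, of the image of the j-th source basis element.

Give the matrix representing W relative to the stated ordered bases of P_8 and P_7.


image of 1: 0
image of x: 1
image of x^2: x
image of x^3: 7x^2
image of x^4: 13x^3
image of x^5: 55x^4
image of x^6: 133x^5
image of x^7: 463x^6
image of x^8: 1261x^7
each image's coordinates form column j of the matrix

the matrix is [[0, 1, 0, 0, 0, 0, 0, 0, 0]; [0, 0, 1, 0, 0, 0, 0, 0, 0]; [0, 0, 0, 7, 0, 0, 0, 0, 0]; [0, 0, 0, 0, 13, 0, 0, 0, 0]; [0, 0, 0, 0, 0, 55, 0, 0, 0]; [0, 0, 0, 0, 0, 0, 133, 0, 0]; [0, 0, 0, 0, 0, 0, 0, 463, 0]; [0, 0, 0, 0, 0, 0, 0, 0, 1261]] (rows listed top to bottom)


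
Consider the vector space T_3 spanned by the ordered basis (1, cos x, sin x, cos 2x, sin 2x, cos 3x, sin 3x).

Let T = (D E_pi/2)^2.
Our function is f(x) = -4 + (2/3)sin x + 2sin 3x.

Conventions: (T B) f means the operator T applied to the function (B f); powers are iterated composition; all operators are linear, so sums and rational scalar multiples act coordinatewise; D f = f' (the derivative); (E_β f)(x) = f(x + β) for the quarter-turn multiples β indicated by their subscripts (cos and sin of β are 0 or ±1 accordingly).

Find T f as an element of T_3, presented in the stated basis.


E_pi/2 f = -4 + (2/3)cos x - 2cos 3x
D E_pi/2 f = -(2/3)sin x + 6sin 3x
E_pi/2 (D E_pi/2) f = -(2/3)cos x - 6cos 3x
D E_pi/2 (D E_pi/2) f = (2/3)sin x + 18sin 3x

g(x) = (2/3)sin x + 18sin 3x


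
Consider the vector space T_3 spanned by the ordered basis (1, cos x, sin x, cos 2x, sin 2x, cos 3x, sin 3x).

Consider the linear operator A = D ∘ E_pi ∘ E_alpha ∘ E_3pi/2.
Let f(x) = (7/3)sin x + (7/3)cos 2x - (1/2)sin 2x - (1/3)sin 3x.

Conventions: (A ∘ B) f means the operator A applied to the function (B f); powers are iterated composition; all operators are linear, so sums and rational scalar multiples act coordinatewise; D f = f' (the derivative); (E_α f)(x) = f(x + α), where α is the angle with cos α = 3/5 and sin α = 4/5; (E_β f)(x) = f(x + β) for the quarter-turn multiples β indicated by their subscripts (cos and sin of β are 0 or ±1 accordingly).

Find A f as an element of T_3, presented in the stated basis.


E_3pi/2 f = -(7/3)cos x - (7/3)cos 2x + (1/2)sin 2x - (1/3)cos 3x
E_alpha E_3pi/2 f = -(7/5)cos x + (28/15)sin x + (17/15)cos 2x + (21/10)sin 2x + (39/125)cos 3x + (44/375)sin 3x
E_pi E_alpha E_3pi/2 f = (7/5)cos x - (28/15)sin x + (17/15)cos 2x + (21/10)sin 2x - (39/125)cos 3x - (44/375)sin 3x
D (E_pi ∘ E_alpha) E_3pi/2 f = -(28/15)cos x - (7/5)sin x + (21/5)cos 2x - (34/15)sin 2x - (44/125)cos 3x + (117/125)sin 3x

g(x) = -(28/15)cos x - (7/5)sin x + (21/5)cos 2x - (34/15)sin 2x - (44/125)cos 3x + (117/125)sin 3x


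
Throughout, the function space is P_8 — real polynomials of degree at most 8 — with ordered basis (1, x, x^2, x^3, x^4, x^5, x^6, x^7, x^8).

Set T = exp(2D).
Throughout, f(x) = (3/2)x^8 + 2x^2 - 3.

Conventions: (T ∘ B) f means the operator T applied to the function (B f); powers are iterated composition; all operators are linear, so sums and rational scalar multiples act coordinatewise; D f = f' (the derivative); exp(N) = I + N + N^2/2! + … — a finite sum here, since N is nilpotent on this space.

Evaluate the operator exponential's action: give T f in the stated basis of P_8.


the image equals g(x) = (3/2)x^8 + 24x^7 + 168x^6 + 672x^5 + 1680x^4 + 2688x^3 + 2690x^2 + 1544x + 389

order-1 term: 24x^7 + 8x
order-2 term: 168x^6 + 8
order-3 term: 672x^5
order-4 term: 1680x^4
order-5 term: 2688x^3
order-6 term: 2688x^2
order-7 term: 1536x
order-8 term: 384
the series for exp(2D) f terminates at order 8
exp(2D) f = (3/2)x^8 + 24x^7 + 168x^6 + 672x^5 + 1680x^4 + 2688x^3 + 2690x^2 + 1544x + 389


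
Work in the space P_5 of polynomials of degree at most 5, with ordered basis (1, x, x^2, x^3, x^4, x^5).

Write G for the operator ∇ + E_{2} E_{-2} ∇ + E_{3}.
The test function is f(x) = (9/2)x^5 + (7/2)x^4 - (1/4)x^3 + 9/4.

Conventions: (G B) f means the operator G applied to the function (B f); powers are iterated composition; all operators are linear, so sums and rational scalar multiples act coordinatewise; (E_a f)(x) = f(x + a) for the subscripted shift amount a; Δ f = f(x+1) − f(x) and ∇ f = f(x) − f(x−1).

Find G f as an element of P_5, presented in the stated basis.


∇ f = (45/2)x^4 - 31x^3 + (93/4)x^2 - (31/4)x + 3/4
∇ f = (45/2)x^4 - 31x^3 + (93/4)x^2 - (31/4)x + 3/4
E_{-2} ∇ f = (45/2)x^4 - 211x^3 + (2997/4)x^2 - (4771/4)x + 2869/4
E_{2} E_{-2} ∇ f = (45/2)x^4 - 31x^3 + (93/4)x^2 - (31/4)x + 3/4
E_{3} f = (9/2)x^5 + 71x^4 + (1787/4)x^3 + (5607/4)x^2 + (8775/4)x + 2745/2
(∇ + E_{2} E_{-2} ∇ + E_{3}) f = (9/2)x^5 + 116x^4 + (1539/4)x^3 + (5793/4)x^2 + (8713/4)x + 1374

the result is g(x) = (9/2)x^5 + 116x^4 + (1539/4)x^3 + (5793/4)x^2 + (8713/4)x + 1374


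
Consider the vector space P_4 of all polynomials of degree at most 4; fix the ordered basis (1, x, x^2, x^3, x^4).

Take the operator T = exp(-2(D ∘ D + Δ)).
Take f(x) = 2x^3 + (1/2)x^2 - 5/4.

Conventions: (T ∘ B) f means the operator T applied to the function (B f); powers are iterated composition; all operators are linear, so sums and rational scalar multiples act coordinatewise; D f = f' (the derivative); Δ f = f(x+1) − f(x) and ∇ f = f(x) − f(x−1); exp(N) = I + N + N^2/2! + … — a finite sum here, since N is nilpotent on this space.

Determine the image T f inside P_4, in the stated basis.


order-1 term: -12x^2 - 38x - 7
order-2 term: 24x + 74
order-3 term: -16
the series for exp(-2(D ∘ D + Δ)) f terminates at order 3
exp(-2(D ∘ D + Δ)) f = 2x^3 - (23/2)x^2 - 14x + 199/4

the image equals g(x) = 2x^3 - (23/2)x^2 - 14x + 199/4
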